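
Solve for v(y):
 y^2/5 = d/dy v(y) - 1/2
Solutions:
 v(y) = C1 + y^3/15 + y/2


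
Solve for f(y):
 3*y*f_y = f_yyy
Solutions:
 f(y) = C1 + Integral(C2*airyai(3^(1/3)*y) + C3*airybi(3^(1/3)*y), y)


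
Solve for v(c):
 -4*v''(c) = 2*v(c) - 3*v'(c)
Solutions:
 v(c) = (C1*sin(sqrt(23)*c/8) + C2*cos(sqrt(23)*c/8))*exp(3*c/8)


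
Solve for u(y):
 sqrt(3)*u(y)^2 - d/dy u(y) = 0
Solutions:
 u(y) = -1/(C1 + sqrt(3)*y)


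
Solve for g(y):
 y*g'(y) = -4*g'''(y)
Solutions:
 g(y) = C1 + Integral(C2*airyai(-2^(1/3)*y/2) + C3*airybi(-2^(1/3)*y/2), y)


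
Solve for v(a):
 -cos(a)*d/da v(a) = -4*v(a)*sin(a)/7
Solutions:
 v(a) = C1/cos(a)^(4/7)


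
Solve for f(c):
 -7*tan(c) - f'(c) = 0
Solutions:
 f(c) = C1 + 7*log(cos(c))


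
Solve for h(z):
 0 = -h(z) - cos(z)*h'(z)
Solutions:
 h(z) = C1*sqrt(sin(z) - 1)/sqrt(sin(z) + 1)


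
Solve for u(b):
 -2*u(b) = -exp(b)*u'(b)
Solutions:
 u(b) = C1*exp(-2*exp(-b))


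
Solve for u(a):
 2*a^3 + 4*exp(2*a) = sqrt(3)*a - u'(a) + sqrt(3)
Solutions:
 u(a) = C1 - a^4/2 + sqrt(3)*a^2/2 + sqrt(3)*a - 2*exp(2*a)


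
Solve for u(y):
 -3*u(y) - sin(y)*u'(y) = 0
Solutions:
 u(y) = C1*(cos(y) + 1)^(3/2)/(cos(y) - 1)^(3/2)


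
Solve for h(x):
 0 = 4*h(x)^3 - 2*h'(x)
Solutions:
 h(x) = -sqrt(2)*sqrt(-1/(C1 + 2*x))/2
 h(x) = sqrt(2)*sqrt(-1/(C1 + 2*x))/2


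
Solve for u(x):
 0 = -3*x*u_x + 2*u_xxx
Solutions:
 u(x) = C1 + Integral(C2*airyai(2^(2/3)*3^(1/3)*x/2) + C3*airybi(2^(2/3)*3^(1/3)*x/2), x)


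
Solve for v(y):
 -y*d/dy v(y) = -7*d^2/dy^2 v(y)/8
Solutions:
 v(y) = C1 + C2*erfi(2*sqrt(7)*y/7)


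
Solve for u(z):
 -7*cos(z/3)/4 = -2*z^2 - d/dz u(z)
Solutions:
 u(z) = C1 - 2*z^3/3 + 21*sin(z/3)/4


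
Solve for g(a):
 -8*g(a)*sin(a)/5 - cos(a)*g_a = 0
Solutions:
 g(a) = C1*cos(a)^(8/5)


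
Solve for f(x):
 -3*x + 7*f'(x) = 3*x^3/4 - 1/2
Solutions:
 f(x) = C1 + 3*x^4/112 + 3*x^2/14 - x/14


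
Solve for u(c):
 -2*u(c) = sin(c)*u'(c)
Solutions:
 u(c) = C1*(cos(c) + 1)/(cos(c) - 1)


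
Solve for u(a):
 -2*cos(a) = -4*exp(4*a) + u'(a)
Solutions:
 u(a) = C1 + exp(4*a) - 2*sin(a)


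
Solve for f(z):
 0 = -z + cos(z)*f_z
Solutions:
 f(z) = C1 + Integral(z/cos(z), z)


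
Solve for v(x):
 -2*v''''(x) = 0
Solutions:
 v(x) = C1 + C2*x + C3*x^2 + C4*x^3


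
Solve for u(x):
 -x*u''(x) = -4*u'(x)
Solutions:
 u(x) = C1 + C2*x^5


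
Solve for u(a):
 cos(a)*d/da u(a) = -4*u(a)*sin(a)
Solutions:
 u(a) = C1*cos(a)^4


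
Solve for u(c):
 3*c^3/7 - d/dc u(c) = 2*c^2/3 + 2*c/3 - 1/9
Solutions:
 u(c) = C1 + 3*c^4/28 - 2*c^3/9 - c^2/3 + c/9


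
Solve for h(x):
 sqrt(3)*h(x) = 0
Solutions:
 h(x) = 0


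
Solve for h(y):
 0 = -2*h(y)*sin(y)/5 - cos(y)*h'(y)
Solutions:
 h(y) = C1*cos(y)^(2/5)


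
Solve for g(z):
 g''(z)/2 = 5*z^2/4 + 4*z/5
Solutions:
 g(z) = C1 + C2*z + 5*z^4/24 + 4*z^3/15


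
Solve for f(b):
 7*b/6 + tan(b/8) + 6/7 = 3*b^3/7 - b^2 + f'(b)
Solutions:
 f(b) = C1 - 3*b^4/28 + b^3/3 + 7*b^2/12 + 6*b/7 - 8*log(cos(b/8))


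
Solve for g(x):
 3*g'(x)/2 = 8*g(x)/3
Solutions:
 g(x) = C1*exp(16*x/9)


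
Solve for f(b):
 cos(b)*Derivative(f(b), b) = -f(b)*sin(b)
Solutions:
 f(b) = C1*cos(b)


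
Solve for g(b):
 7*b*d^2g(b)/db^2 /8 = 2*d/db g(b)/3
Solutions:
 g(b) = C1 + C2*b^(37/21)


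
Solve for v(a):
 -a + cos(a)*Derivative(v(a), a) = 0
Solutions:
 v(a) = C1 + Integral(a/cos(a), a)


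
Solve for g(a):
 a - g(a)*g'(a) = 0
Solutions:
 g(a) = -sqrt(C1 + a^2)
 g(a) = sqrt(C1 + a^2)


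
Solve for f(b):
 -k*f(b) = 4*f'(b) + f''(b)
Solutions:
 f(b) = C1*exp(b*(sqrt(4 - k) - 2)) + C2*exp(-b*(sqrt(4 - k) + 2))


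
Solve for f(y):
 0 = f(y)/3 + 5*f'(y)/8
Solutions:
 f(y) = C1*exp(-8*y/15)


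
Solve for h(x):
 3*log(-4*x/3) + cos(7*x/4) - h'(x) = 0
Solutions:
 h(x) = C1 + 3*x*log(-x) - 3*x*log(3) - 3*x + 6*x*log(2) + 4*sin(7*x/4)/7


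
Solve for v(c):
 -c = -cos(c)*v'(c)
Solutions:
 v(c) = C1 + Integral(c/cos(c), c)


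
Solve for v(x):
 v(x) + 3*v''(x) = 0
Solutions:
 v(x) = C1*sin(sqrt(3)*x/3) + C2*cos(sqrt(3)*x/3)


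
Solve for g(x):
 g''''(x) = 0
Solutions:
 g(x) = C1 + C2*x + C3*x^2 + C4*x^3


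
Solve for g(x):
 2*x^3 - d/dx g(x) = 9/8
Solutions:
 g(x) = C1 + x^4/2 - 9*x/8


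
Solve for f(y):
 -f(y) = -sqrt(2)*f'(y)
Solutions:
 f(y) = C1*exp(sqrt(2)*y/2)


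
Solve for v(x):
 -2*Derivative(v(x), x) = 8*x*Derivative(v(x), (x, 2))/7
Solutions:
 v(x) = C1 + C2/x^(3/4)


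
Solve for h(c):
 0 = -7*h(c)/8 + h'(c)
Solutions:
 h(c) = C1*exp(7*c/8)


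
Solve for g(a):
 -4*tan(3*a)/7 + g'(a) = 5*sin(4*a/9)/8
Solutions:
 g(a) = C1 - 4*log(cos(3*a))/21 - 45*cos(4*a/9)/32


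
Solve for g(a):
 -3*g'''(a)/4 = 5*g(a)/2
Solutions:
 g(a) = C3*exp(-10^(1/3)*3^(2/3)*a/3) + (C1*sin(10^(1/3)*3^(1/6)*a/2) + C2*cos(10^(1/3)*3^(1/6)*a/2))*exp(10^(1/3)*3^(2/3)*a/6)


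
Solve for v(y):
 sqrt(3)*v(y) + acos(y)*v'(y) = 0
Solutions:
 v(y) = C1*exp(-sqrt(3)*Integral(1/acos(y), y))


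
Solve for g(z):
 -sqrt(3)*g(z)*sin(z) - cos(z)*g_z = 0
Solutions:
 g(z) = C1*cos(z)^(sqrt(3))


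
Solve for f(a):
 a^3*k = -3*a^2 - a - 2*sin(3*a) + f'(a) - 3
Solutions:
 f(a) = C1 + a^4*k/4 + a^3 + a^2/2 + 3*a - 2*cos(3*a)/3


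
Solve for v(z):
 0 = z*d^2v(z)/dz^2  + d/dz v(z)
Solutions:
 v(z) = C1 + C2*log(z)


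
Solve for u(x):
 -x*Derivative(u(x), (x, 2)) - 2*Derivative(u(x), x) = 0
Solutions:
 u(x) = C1 + C2/x


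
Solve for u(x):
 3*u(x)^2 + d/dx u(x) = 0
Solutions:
 u(x) = 1/(C1 + 3*x)


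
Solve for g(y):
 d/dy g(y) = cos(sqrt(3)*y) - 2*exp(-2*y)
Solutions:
 g(y) = C1 + sqrt(3)*sin(sqrt(3)*y)/3 + exp(-2*y)


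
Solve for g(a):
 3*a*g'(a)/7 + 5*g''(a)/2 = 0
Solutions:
 g(a) = C1 + C2*erf(sqrt(105)*a/35)


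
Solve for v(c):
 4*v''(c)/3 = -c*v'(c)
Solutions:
 v(c) = C1 + C2*erf(sqrt(6)*c/4)


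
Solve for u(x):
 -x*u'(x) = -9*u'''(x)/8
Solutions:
 u(x) = C1 + Integral(C2*airyai(2*3^(1/3)*x/3) + C3*airybi(2*3^(1/3)*x/3), x)


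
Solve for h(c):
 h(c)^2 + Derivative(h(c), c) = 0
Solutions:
 h(c) = 1/(C1 + c)


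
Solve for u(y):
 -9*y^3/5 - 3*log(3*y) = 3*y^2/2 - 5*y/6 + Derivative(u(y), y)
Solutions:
 u(y) = C1 - 9*y^4/20 - y^3/2 + 5*y^2/12 - 3*y*log(y) - 3*y*log(3) + 3*y


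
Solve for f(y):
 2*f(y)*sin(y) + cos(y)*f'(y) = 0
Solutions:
 f(y) = C1*cos(y)^2


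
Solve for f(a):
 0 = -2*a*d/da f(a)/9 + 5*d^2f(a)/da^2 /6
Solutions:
 f(a) = C1 + C2*erfi(sqrt(30)*a/15)


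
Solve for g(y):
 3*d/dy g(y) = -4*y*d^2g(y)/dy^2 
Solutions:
 g(y) = C1 + C2*y^(1/4)


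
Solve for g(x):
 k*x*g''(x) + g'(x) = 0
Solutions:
 g(x) = C1 + x^(((re(k) - 1)*re(k) + im(k)^2)/(re(k)^2 + im(k)^2))*(C2*sin(log(x)*Abs(im(k))/(re(k)^2 + im(k)^2)) + C3*cos(log(x)*im(k)/(re(k)^2 + im(k)^2)))


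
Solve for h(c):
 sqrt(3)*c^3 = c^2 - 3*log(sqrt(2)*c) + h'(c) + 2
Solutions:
 h(c) = C1 + sqrt(3)*c^4/4 - c^3/3 + 3*c*log(c) - 5*c + 3*c*log(2)/2


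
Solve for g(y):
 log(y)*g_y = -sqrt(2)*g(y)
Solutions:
 g(y) = C1*exp(-sqrt(2)*li(y))


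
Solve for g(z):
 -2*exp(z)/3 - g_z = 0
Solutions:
 g(z) = C1 - 2*exp(z)/3


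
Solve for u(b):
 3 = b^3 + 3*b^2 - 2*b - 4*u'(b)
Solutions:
 u(b) = C1 + b^4/16 + b^3/4 - b^2/4 - 3*b/4


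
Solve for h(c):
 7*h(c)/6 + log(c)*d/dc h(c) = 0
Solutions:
 h(c) = C1*exp(-7*li(c)/6)


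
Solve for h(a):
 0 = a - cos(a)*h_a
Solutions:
 h(a) = C1 + Integral(a/cos(a), a)


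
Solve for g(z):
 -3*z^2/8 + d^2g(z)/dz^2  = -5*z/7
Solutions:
 g(z) = C1 + C2*z + z^4/32 - 5*z^3/42


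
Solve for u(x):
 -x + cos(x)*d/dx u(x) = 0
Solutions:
 u(x) = C1 + Integral(x/cos(x), x)


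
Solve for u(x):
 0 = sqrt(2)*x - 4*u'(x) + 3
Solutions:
 u(x) = C1 + sqrt(2)*x^2/8 + 3*x/4


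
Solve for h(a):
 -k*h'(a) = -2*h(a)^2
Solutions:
 h(a) = -k/(C1*k + 2*a)


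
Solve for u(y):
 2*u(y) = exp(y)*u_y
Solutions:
 u(y) = C1*exp(-2*exp(-y))


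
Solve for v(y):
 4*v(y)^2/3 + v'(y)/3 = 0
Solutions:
 v(y) = 1/(C1 + 4*y)


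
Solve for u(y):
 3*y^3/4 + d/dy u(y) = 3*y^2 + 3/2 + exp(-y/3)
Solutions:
 u(y) = C1 - 3*y^4/16 + y^3 + 3*y/2 - 3*exp(-y/3)


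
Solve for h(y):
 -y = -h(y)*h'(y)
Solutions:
 h(y) = -sqrt(C1 + y^2)
 h(y) = sqrt(C1 + y^2)


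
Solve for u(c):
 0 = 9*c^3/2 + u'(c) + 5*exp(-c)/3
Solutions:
 u(c) = C1 - 9*c^4/8 + 5*exp(-c)/3


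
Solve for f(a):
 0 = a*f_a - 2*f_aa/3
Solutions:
 f(a) = C1 + C2*erfi(sqrt(3)*a/2)


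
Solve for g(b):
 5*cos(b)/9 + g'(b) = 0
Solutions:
 g(b) = C1 - 5*sin(b)/9


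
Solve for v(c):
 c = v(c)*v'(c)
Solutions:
 v(c) = -sqrt(C1 + c^2)
 v(c) = sqrt(C1 + c^2)


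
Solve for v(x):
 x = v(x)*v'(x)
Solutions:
 v(x) = -sqrt(C1 + x^2)
 v(x) = sqrt(C1 + x^2)


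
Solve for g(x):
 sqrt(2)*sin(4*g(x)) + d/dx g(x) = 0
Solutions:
 g(x) = -acos((-C1 - exp(8*sqrt(2)*x))/(C1 - exp(8*sqrt(2)*x)))/4 + pi/2
 g(x) = acos((-C1 - exp(8*sqrt(2)*x))/(C1 - exp(8*sqrt(2)*x)))/4


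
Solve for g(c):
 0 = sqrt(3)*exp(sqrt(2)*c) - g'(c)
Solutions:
 g(c) = C1 + sqrt(6)*exp(sqrt(2)*c)/2


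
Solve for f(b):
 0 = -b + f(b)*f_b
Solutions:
 f(b) = -sqrt(C1 + b^2)
 f(b) = sqrt(C1 + b^2)


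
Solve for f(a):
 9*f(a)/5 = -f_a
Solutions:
 f(a) = C1*exp(-9*a/5)


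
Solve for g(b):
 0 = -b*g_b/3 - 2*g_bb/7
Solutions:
 g(b) = C1 + C2*erf(sqrt(21)*b/6)


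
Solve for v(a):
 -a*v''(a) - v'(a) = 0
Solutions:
 v(a) = C1 + C2*log(a)


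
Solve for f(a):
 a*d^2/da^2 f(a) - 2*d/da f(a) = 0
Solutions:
 f(a) = C1 + C2*a^3


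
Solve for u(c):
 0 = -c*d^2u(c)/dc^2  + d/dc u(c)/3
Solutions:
 u(c) = C1 + C2*c^(4/3)


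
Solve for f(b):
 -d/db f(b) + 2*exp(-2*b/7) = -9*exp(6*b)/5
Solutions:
 f(b) = C1 + 3*exp(6*b)/10 - 7*exp(-2*b/7)


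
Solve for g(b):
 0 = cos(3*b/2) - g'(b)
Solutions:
 g(b) = C1 + 2*sin(3*b/2)/3


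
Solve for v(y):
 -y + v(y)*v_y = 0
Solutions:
 v(y) = -sqrt(C1 + y^2)
 v(y) = sqrt(C1 + y^2)


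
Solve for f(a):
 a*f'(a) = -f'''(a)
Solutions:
 f(a) = C1 + Integral(C2*airyai(-a) + C3*airybi(-a), a)


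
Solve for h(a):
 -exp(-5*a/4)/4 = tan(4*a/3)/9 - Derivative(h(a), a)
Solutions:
 h(a) = C1 + log(tan(4*a/3)^2 + 1)/24 - exp(-5*a/4)/5


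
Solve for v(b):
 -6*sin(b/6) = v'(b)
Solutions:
 v(b) = C1 + 36*cos(b/6)


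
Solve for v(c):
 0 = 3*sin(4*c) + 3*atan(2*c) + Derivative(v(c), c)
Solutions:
 v(c) = C1 - 3*c*atan(2*c) + 3*log(4*c^2 + 1)/4 + 3*cos(4*c)/4


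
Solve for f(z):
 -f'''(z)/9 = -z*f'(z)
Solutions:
 f(z) = C1 + Integral(C2*airyai(3^(2/3)*z) + C3*airybi(3^(2/3)*z), z)


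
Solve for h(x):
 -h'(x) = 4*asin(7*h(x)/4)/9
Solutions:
 Integral(1/asin(7*_y/4), (_y, h(x))) = C1 - 4*x/9


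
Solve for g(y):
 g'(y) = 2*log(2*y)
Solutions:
 g(y) = C1 + 2*y*log(y) - 2*y + y*log(4)


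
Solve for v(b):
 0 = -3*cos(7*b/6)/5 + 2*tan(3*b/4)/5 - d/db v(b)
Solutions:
 v(b) = C1 - 8*log(cos(3*b/4))/15 - 18*sin(7*b/6)/35


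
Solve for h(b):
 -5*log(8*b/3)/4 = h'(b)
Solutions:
 h(b) = C1 - 5*b*log(b)/4 - 15*b*log(2)/4 + 5*b/4 + 5*b*log(3)/4


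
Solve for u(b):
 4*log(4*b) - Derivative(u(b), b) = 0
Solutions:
 u(b) = C1 + 4*b*log(b) - 4*b + b*log(256)


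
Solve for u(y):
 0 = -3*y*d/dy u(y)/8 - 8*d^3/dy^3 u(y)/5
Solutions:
 u(y) = C1 + Integral(C2*airyai(-15^(1/3)*y/4) + C3*airybi(-15^(1/3)*y/4), y)


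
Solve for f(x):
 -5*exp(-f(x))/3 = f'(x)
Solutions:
 f(x) = log(C1 - 5*x/3)


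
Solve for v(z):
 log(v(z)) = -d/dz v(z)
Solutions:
 li(v(z)) = C1 - z


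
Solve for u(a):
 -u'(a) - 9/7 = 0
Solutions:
 u(a) = C1 - 9*a/7


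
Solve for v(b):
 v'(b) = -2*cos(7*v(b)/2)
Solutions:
 v(b) = -2*asin((C1 + exp(14*b))/(C1 - exp(14*b)))/7 + 2*pi/7
 v(b) = 2*asin((C1 + exp(14*b))/(C1 - exp(14*b)))/7


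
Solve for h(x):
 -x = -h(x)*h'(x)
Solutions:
 h(x) = -sqrt(C1 + x^2)
 h(x) = sqrt(C1 + x^2)


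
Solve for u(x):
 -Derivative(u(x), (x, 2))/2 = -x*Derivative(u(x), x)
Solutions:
 u(x) = C1 + C2*erfi(x)


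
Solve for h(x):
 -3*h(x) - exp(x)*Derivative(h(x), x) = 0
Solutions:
 h(x) = C1*exp(3*exp(-x))


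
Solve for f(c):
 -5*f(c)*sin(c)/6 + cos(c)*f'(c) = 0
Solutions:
 f(c) = C1/cos(c)^(5/6)


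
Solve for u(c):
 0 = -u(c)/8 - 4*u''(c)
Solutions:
 u(c) = C1*sin(sqrt(2)*c/8) + C2*cos(sqrt(2)*c/8)


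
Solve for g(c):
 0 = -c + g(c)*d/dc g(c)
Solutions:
 g(c) = -sqrt(C1 + c^2)
 g(c) = sqrt(C1 + c^2)


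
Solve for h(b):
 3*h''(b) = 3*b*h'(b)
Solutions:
 h(b) = C1 + C2*erfi(sqrt(2)*b/2)


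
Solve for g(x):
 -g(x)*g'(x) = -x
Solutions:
 g(x) = -sqrt(C1 + x^2)
 g(x) = sqrt(C1 + x^2)


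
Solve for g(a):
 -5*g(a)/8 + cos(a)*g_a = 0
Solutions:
 g(a) = C1*(sin(a) + 1)^(5/16)/(sin(a) - 1)^(5/16)


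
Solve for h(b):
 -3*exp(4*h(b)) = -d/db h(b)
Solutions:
 h(b) = log(-(-1/(C1 + 12*b))^(1/4))
 h(b) = log(-1/(C1 + 12*b))/4
 h(b) = log(-I*(-1/(C1 + 12*b))^(1/4))
 h(b) = log(I*(-1/(C1 + 12*b))^(1/4))


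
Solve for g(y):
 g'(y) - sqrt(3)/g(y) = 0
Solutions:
 g(y) = -sqrt(C1 + 2*sqrt(3)*y)
 g(y) = sqrt(C1 + 2*sqrt(3)*y)


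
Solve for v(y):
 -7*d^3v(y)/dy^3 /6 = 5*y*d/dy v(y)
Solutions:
 v(y) = C1 + Integral(C2*airyai(-30^(1/3)*7^(2/3)*y/7) + C3*airybi(-30^(1/3)*7^(2/3)*y/7), y)


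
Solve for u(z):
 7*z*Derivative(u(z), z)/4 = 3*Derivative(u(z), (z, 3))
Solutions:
 u(z) = C1 + Integral(C2*airyai(126^(1/3)*z/6) + C3*airybi(126^(1/3)*z/6), z)


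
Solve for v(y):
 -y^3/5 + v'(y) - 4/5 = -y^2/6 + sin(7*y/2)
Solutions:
 v(y) = C1 + y^4/20 - y^3/18 + 4*y/5 - 2*cos(7*y/2)/7


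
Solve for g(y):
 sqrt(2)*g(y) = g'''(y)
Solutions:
 g(y) = C3*exp(2^(1/6)*y) + (C1*sin(2^(1/6)*sqrt(3)*y/2) + C2*cos(2^(1/6)*sqrt(3)*y/2))*exp(-2^(1/6)*y/2)


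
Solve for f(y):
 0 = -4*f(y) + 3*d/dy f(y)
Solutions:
 f(y) = C1*exp(4*y/3)


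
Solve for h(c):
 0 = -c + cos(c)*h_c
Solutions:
 h(c) = C1 + Integral(c/cos(c), c)


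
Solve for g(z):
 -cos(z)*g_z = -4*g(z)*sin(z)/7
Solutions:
 g(z) = C1/cos(z)^(4/7)


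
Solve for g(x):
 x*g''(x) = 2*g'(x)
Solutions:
 g(x) = C1 + C2*x^3


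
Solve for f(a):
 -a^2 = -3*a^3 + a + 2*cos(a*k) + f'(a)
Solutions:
 f(a) = C1 + 3*a^4/4 - a^3/3 - a^2/2 - 2*sin(a*k)/k


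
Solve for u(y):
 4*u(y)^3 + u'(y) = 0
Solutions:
 u(y) = -sqrt(2)*sqrt(-1/(C1 - 4*y))/2
 u(y) = sqrt(2)*sqrt(-1/(C1 - 4*y))/2


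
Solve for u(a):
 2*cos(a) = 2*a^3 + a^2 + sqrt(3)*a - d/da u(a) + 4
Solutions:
 u(a) = C1 + a^4/2 + a^3/3 + sqrt(3)*a^2/2 + 4*a - 2*sin(a)


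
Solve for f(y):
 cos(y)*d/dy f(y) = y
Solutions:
 f(y) = C1 + Integral(y/cos(y), y)


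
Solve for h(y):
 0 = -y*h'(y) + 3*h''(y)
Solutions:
 h(y) = C1 + C2*erfi(sqrt(6)*y/6)


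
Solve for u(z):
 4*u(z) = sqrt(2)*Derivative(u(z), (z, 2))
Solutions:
 u(z) = C1*exp(-2^(3/4)*z) + C2*exp(2^(3/4)*z)


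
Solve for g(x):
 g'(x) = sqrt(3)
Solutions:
 g(x) = C1 + sqrt(3)*x


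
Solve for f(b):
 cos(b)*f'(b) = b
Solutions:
 f(b) = C1 + Integral(b/cos(b), b)


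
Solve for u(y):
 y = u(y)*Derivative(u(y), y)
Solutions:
 u(y) = -sqrt(C1 + y^2)
 u(y) = sqrt(C1 + y^2)


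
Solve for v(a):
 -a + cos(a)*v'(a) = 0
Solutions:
 v(a) = C1 + Integral(a/cos(a), a)


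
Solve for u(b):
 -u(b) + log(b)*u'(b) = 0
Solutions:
 u(b) = C1*exp(li(b))


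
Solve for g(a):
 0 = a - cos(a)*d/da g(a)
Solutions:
 g(a) = C1 + Integral(a/cos(a), a)


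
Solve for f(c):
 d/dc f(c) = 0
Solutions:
 f(c) = C1


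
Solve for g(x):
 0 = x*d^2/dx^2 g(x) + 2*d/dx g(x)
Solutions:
 g(x) = C1 + C2/x


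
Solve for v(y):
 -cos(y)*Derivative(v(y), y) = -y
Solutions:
 v(y) = C1 + Integral(y/cos(y), y)


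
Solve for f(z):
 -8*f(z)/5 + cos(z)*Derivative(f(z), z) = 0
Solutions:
 f(z) = C1*(sin(z) + 1)^(4/5)/(sin(z) - 1)^(4/5)


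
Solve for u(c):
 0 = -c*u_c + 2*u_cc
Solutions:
 u(c) = C1 + C2*erfi(c/2)


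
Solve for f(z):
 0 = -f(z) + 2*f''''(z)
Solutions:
 f(z) = C1*exp(-2^(3/4)*z/2) + C2*exp(2^(3/4)*z/2) + C3*sin(2^(3/4)*z/2) + C4*cos(2^(3/4)*z/2)


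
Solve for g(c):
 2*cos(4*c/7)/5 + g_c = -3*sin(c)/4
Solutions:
 g(c) = C1 - 7*sin(4*c/7)/10 + 3*cos(c)/4


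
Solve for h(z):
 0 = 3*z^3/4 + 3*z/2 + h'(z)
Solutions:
 h(z) = C1 - 3*z^4/16 - 3*z^2/4


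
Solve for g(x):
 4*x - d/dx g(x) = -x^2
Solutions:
 g(x) = C1 + x^3/3 + 2*x^2


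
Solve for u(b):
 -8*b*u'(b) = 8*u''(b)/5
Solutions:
 u(b) = C1 + C2*erf(sqrt(10)*b/2)


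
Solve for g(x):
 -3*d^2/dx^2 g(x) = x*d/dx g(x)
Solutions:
 g(x) = C1 + C2*erf(sqrt(6)*x/6)


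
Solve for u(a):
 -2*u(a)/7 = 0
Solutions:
 u(a) = 0


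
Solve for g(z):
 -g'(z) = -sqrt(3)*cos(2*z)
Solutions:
 g(z) = C1 + sqrt(3)*sin(2*z)/2


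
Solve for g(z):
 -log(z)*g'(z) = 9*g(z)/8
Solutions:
 g(z) = C1*exp(-9*li(z)/8)


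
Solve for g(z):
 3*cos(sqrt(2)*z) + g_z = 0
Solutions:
 g(z) = C1 - 3*sqrt(2)*sin(sqrt(2)*z)/2


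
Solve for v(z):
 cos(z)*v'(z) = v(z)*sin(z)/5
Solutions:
 v(z) = C1/cos(z)^(1/5)


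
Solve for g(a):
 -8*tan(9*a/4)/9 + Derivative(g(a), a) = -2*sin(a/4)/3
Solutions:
 g(a) = C1 - 32*log(cos(9*a/4))/81 + 8*cos(a/4)/3


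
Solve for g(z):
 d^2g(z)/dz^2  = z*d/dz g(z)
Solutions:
 g(z) = C1 + C2*erfi(sqrt(2)*z/2)


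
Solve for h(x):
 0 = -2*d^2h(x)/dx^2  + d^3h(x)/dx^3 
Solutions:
 h(x) = C1 + C2*x + C3*exp(2*x)


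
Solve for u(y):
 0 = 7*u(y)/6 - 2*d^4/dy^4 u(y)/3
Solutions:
 u(y) = C1*exp(-sqrt(2)*7^(1/4)*y/2) + C2*exp(sqrt(2)*7^(1/4)*y/2) + C3*sin(sqrt(2)*7^(1/4)*y/2) + C4*cos(sqrt(2)*7^(1/4)*y/2)


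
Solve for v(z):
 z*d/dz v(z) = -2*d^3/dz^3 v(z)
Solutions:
 v(z) = C1 + Integral(C2*airyai(-2^(2/3)*z/2) + C3*airybi(-2^(2/3)*z/2), z)


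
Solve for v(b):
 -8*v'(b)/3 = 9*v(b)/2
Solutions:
 v(b) = C1*exp(-27*b/16)


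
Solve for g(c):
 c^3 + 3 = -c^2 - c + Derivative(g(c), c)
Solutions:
 g(c) = C1 + c^4/4 + c^3/3 + c^2/2 + 3*c


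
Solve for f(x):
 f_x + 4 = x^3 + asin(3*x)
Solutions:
 f(x) = C1 + x^4/4 + x*asin(3*x) - 4*x + sqrt(1 - 9*x^2)/3


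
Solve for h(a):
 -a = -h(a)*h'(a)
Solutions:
 h(a) = -sqrt(C1 + a^2)
 h(a) = sqrt(C1 + a^2)


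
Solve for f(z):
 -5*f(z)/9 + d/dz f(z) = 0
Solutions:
 f(z) = C1*exp(5*z/9)


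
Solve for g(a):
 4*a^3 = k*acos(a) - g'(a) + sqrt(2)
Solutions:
 g(a) = C1 - a^4 + sqrt(2)*a + k*(a*acos(a) - sqrt(1 - a^2))


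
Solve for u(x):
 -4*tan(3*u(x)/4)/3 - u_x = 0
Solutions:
 u(x) = -4*asin(C1*exp(-x))/3 + 4*pi/3
 u(x) = 4*asin(C1*exp(-x))/3


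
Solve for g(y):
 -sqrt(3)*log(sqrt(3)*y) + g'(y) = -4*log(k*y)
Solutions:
 g(y) = C1 + y*(-4*log(k) - sqrt(3) + sqrt(3)*log(3)/2 + 4) + y*(-4 + sqrt(3))*log(y)


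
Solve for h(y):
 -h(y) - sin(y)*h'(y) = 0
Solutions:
 h(y) = C1*sqrt(cos(y) + 1)/sqrt(cos(y) - 1)


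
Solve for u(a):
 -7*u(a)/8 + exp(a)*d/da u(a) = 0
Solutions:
 u(a) = C1*exp(-7*exp(-a)/8)


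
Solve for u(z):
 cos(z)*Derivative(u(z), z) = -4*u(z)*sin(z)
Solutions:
 u(z) = C1*cos(z)^4


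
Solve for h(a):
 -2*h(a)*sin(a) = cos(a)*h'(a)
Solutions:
 h(a) = C1*cos(a)^2


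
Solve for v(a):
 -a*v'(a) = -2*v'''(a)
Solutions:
 v(a) = C1 + Integral(C2*airyai(2^(2/3)*a/2) + C3*airybi(2^(2/3)*a/2), a)


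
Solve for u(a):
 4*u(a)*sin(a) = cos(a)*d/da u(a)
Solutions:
 u(a) = C1/cos(a)^4


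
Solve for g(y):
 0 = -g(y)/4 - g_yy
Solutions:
 g(y) = C1*sin(y/2) + C2*cos(y/2)


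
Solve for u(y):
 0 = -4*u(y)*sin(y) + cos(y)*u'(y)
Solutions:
 u(y) = C1/cos(y)^4


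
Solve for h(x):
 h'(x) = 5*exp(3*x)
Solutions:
 h(x) = C1 + 5*exp(3*x)/3


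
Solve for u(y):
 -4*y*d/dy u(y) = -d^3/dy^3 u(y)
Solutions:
 u(y) = C1 + Integral(C2*airyai(2^(2/3)*y) + C3*airybi(2^(2/3)*y), y)


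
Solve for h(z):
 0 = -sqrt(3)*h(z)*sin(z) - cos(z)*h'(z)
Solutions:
 h(z) = C1*cos(z)^(sqrt(3))


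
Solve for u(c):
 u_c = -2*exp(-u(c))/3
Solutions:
 u(c) = log(C1 - 2*c/3)


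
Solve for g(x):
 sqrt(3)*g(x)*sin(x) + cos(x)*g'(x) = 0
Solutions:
 g(x) = C1*cos(x)^(sqrt(3))


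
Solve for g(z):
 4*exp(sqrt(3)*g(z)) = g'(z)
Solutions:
 g(z) = sqrt(3)*(2*log(-1/(C1 + 4*z)) - log(3))/6


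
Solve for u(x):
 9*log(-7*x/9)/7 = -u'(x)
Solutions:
 u(x) = C1 - 9*x*log(-x)/7 + 9*x*(-log(7) + 1 + 2*log(3))/7


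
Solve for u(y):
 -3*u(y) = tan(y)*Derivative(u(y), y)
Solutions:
 u(y) = C1/sin(y)^3


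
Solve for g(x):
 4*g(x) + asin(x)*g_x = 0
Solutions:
 g(x) = C1*exp(-4*Integral(1/asin(x), x))


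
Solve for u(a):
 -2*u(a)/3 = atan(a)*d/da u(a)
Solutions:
 u(a) = C1*exp(-2*Integral(1/atan(a), a)/3)


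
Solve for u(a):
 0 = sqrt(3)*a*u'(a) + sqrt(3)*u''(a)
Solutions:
 u(a) = C1 + C2*erf(sqrt(2)*a/2)


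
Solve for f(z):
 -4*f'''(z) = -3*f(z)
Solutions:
 f(z) = C3*exp(6^(1/3)*z/2) + (C1*sin(2^(1/3)*3^(5/6)*z/4) + C2*cos(2^(1/3)*3^(5/6)*z/4))*exp(-6^(1/3)*z/4)


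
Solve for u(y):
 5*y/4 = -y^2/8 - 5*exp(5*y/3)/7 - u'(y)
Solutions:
 u(y) = C1 - y^3/24 - 5*y^2/8 - 3*exp(5*y/3)/7


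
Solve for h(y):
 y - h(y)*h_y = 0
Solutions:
 h(y) = -sqrt(C1 + y^2)
 h(y) = sqrt(C1 + y^2)


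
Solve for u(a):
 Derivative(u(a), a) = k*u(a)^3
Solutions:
 u(a) = -sqrt(2)*sqrt(-1/(C1 + a*k))/2
 u(a) = sqrt(2)*sqrt(-1/(C1 + a*k))/2


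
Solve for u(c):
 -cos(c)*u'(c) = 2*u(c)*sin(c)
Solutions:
 u(c) = C1*cos(c)^2


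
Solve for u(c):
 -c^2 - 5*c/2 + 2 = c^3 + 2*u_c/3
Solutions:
 u(c) = C1 - 3*c^4/8 - c^3/2 - 15*c^2/8 + 3*c


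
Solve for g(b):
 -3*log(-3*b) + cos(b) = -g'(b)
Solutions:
 g(b) = C1 + 3*b*log(-b) - 3*b + 3*b*log(3) - sin(b)


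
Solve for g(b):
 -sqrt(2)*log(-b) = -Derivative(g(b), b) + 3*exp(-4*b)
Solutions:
 g(b) = C1 + sqrt(2)*b*log(-b) - sqrt(2)*b - 3*exp(-4*b)/4


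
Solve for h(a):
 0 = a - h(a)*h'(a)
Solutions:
 h(a) = -sqrt(C1 + a^2)
 h(a) = sqrt(C1 + a^2)


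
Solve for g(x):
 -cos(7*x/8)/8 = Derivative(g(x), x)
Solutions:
 g(x) = C1 - sin(7*x/8)/7


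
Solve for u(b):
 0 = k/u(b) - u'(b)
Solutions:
 u(b) = -sqrt(C1 + 2*b*k)
 u(b) = sqrt(C1 + 2*b*k)


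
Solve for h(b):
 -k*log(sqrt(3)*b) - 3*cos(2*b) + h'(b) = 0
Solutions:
 h(b) = C1 + b*k*(log(b) - 1) + b*k*log(3)/2 + 3*sin(2*b)/2


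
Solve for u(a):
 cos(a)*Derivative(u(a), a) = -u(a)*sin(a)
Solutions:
 u(a) = C1*cos(a)


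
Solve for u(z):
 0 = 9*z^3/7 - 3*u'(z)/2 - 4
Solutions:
 u(z) = C1 + 3*z^4/14 - 8*z/3


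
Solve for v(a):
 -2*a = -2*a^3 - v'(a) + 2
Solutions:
 v(a) = C1 - a^4/2 + a^2 + 2*a


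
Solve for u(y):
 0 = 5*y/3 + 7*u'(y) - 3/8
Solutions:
 u(y) = C1 - 5*y^2/42 + 3*y/56


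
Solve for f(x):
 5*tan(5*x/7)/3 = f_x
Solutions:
 f(x) = C1 - 7*log(cos(5*x/7))/3


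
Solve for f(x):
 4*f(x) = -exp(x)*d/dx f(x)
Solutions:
 f(x) = C1*exp(4*exp(-x))


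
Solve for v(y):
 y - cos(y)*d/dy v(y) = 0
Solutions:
 v(y) = C1 + Integral(y/cos(y), y)


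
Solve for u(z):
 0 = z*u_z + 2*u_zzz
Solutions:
 u(z) = C1 + Integral(C2*airyai(-2^(2/3)*z/2) + C3*airybi(-2^(2/3)*z/2), z)


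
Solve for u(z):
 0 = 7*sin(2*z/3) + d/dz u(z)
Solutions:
 u(z) = C1 + 21*cos(2*z/3)/2


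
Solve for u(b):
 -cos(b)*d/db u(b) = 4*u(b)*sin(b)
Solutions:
 u(b) = C1*cos(b)^4


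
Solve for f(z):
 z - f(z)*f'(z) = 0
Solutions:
 f(z) = -sqrt(C1 + z^2)
 f(z) = sqrt(C1 + z^2)


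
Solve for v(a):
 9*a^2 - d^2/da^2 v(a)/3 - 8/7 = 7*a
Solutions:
 v(a) = C1 + C2*a + 9*a^4/4 - 7*a^3/2 - 12*a^2/7


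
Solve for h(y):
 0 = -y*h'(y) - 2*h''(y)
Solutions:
 h(y) = C1 + C2*erf(y/2)


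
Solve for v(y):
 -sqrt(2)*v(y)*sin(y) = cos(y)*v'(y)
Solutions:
 v(y) = C1*cos(y)^(sqrt(2))


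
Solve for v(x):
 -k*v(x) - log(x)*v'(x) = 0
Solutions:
 v(x) = C1*exp(-k*li(x))


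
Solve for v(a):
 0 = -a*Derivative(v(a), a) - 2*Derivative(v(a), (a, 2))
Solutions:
 v(a) = C1 + C2*erf(a/2)


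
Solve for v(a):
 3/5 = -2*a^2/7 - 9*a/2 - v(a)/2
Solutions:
 v(a) = -4*a^2/7 - 9*a - 6/5


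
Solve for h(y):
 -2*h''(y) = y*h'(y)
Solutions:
 h(y) = C1 + C2*erf(y/2)


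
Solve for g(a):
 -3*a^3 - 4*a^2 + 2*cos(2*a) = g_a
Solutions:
 g(a) = C1 - 3*a^4/4 - 4*a^3/3 + sin(2*a)


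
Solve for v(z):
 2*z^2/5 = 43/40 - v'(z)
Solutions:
 v(z) = C1 - 2*z^3/15 + 43*z/40


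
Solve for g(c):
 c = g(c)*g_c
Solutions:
 g(c) = -sqrt(C1 + c^2)
 g(c) = sqrt(C1 + c^2)


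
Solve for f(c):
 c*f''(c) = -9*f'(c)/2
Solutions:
 f(c) = C1 + C2/c^(7/2)


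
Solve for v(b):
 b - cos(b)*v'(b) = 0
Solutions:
 v(b) = C1 + Integral(b/cos(b), b)


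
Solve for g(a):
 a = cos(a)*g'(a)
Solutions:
 g(a) = C1 + Integral(a/cos(a), a)


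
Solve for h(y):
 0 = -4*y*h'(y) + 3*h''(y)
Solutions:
 h(y) = C1 + C2*erfi(sqrt(6)*y/3)


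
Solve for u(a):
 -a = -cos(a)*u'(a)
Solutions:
 u(a) = C1 + Integral(a/cos(a), a)


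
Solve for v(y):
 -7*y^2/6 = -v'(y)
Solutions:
 v(y) = C1 + 7*y^3/18


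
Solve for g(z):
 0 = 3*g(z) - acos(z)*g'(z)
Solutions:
 g(z) = C1*exp(3*Integral(1/acos(z), z))


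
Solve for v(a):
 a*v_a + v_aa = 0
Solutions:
 v(a) = C1 + C2*erf(sqrt(2)*a/2)


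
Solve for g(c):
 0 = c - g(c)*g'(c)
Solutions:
 g(c) = -sqrt(C1 + c^2)
 g(c) = sqrt(C1 + c^2)


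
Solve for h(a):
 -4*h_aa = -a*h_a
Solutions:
 h(a) = C1 + C2*erfi(sqrt(2)*a/4)


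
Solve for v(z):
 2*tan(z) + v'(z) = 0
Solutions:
 v(z) = C1 + 2*log(cos(z))


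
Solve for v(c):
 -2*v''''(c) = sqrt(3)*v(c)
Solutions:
 v(c) = (C1*sin(2^(1/4)*3^(1/8)*c/2) + C2*cos(2^(1/4)*3^(1/8)*c/2))*exp(-2^(1/4)*3^(1/8)*c/2) + (C3*sin(2^(1/4)*3^(1/8)*c/2) + C4*cos(2^(1/4)*3^(1/8)*c/2))*exp(2^(1/4)*3^(1/8)*c/2)


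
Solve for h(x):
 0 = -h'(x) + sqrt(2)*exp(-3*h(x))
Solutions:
 h(x) = log(C1 + 3*sqrt(2)*x)/3
 h(x) = log((-3^(1/3) - 3^(5/6)*I)*(C1 + sqrt(2)*x)^(1/3)/2)
 h(x) = log((-3^(1/3) + 3^(5/6)*I)*(C1 + sqrt(2)*x)^(1/3)/2)


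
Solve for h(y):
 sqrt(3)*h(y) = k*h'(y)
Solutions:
 h(y) = C1*exp(sqrt(3)*y/k)


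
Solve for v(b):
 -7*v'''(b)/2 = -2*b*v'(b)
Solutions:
 v(b) = C1 + Integral(C2*airyai(14^(2/3)*b/7) + C3*airybi(14^(2/3)*b/7), b)


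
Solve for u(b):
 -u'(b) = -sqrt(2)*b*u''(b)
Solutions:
 u(b) = C1 + C2*b^(sqrt(2)/2 + 1)


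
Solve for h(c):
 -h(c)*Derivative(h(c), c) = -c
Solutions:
 h(c) = -sqrt(C1 + c^2)
 h(c) = sqrt(C1 + c^2)


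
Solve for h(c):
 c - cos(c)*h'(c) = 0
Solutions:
 h(c) = C1 + Integral(c/cos(c), c)


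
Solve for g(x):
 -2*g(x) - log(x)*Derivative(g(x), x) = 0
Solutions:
 g(x) = C1*exp(-2*li(x))


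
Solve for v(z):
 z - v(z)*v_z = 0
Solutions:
 v(z) = -sqrt(C1 + z^2)
 v(z) = sqrt(C1 + z^2)


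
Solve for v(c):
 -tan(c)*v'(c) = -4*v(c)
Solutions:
 v(c) = C1*sin(c)^4


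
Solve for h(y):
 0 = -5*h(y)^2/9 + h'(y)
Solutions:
 h(y) = -9/(C1 + 5*y)


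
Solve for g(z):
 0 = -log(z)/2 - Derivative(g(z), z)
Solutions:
 g(z) = C1 - z*log(z)/2 + z/2


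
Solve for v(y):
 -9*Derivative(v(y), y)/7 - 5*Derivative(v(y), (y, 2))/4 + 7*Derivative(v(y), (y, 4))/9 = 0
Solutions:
 v(y) = C1 + C2*exp(-21^(1/3)*y*(5*21^(1/3)/(sqrt(9039) + 108)^(1/3) + (sqrt(9039) + 108)^(1/3))/28)*sin(3^(1/6)*7^(1/3)*y*(-3^(2/3)*(sqrt(9039) + 108)^(1/3) + 15*7^(1/3)/(sqrt(9039) + 108)^(1/3))/28) + C3*exp(-21^(1/3)*y*(5*21^(1/3)/(sqrt(9039) + 108)^(1/3) + (sqrt(9039) + 108)^(1/3))/28)*cos(3^(1/6)*7^(1/3)*y*(-3^(2/3)*(sqrt(9039) + 108)^(1/3) + 15*7^(1/3)/(sqrt(9039) + 108)^(1/3))/28) + C4*exp(21^(1/3)*y*(5*21^(1/3)/(sqrt(9039) + 108)^(1/3) + (sqrt(9039) + 108)^(1/3))/14)


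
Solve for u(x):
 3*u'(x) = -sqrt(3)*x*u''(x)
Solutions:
 u(x) = C1 + C2*x^(1 - sqrt(3))


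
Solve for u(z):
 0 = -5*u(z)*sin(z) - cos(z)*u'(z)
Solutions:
 u(z) = C1*cos(z)^5


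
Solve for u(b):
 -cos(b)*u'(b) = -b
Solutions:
 u(b) = C1 + Integral(b/cos(b), b)


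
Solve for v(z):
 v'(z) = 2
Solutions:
 v(z) = C1 + 2*z


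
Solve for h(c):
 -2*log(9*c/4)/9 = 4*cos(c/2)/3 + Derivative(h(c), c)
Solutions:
 h(c) = C1 - 2*c*log(c)/9 - 4*c*log(3)/9 + 2*c/9 + 4*c*log(2)/9 - 8*sin(c/2)/3


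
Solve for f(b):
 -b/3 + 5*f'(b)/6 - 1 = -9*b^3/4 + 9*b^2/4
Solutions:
 f(b) = C1 - 27*b^4/40 + 9*b^3/10 + b^2/5 + 6*b/5


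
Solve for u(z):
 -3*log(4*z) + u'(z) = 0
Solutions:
 u(z) = C1 + 3*z*log(z) - 3*z + z*log(64)


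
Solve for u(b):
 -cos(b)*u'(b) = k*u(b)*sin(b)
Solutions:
 u(b) = C1*exp(k*log(cos(b)))


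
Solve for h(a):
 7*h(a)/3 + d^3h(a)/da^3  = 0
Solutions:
 h(a) = C3*exp(-3^(2/3)*7^(1/3)*a/3) + (C1*sin(3^(1/6)*7^(1/3)*a/2) + C2*cos(3^(1/6)*7^(1/3)*a/2))*exp(3^(2/3)*7^(1/3)*a/6)


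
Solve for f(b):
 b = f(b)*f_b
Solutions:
 f(b) = -sqrt(C1 + b^2)
 f(b) = sqrt(C1 + b^2)


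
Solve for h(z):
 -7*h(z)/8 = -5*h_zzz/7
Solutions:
 h(z) = C3*exp(35^(2/3)*z/10) + (C1*sin(sqrt(3)*35^(2/3)*z/20) + C2*cos(sqrt(3)*35^(2/3)*z/20))*exp(-35^(2/3)*z/20)


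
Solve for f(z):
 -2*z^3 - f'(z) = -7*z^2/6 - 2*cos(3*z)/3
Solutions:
 f(z) = C1 - z^4/2 + 7*z^3/18 + 2*sin(3*z)/9


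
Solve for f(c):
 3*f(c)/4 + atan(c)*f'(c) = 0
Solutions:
 f(c) = C1*exp(-3*Integral(1/atan(c), c)/4)


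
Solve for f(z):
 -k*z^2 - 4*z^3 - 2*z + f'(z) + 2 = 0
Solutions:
 f(z) = C1 + k*z^3/3 + z^4 + z^2 - 2*z


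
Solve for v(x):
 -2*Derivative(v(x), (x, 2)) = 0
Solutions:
 v(x) = C1 + C2*x


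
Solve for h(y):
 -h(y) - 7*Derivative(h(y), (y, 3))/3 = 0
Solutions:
 h(y) = C3*exp(-3^(1/3)*7^(2/3)*y/7) + (C1*sin(3^(5/6)*7^(2/3)*y/14) + C2*cos(3^(5/6)*7^(2/3)*y/14))*exp(3^(1/3)*7^(2/3)*y/14)


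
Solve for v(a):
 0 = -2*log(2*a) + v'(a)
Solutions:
 v(a) = C1 + 2*a*log(a) - 2*a + a*log(4)


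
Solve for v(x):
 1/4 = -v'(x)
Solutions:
 v(x) = C1 - x/4


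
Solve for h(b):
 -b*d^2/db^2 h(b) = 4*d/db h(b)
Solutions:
 h(b) = C1 + C2/b^3


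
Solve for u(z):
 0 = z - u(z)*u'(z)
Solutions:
 u(z) = -sqrt(C1 + z^2)
 u(z) = sqrt(C1 + z^2)


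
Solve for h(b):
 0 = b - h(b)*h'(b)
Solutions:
 h(b) = -sqrt(C1 + b^2)
 h(b) = sqrt(C1 + b^2)


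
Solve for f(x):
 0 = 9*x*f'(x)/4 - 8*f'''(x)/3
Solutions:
 f(x) = C1 + Integral(C2*airyai(3*2^(1/3)*x/4) + C3*airybi(3*2^(1/3)*x/4), x)


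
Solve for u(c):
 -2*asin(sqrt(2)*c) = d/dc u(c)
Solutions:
 u(c) = C1 - 2*c*asin(sqrt(2)*c) - sqrt(2)*sqrt(1 - 2*c^2)


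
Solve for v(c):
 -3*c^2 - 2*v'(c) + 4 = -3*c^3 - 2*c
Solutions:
 v(c) = C1 + 3*c^4/8 - c^3/2 + c^2/2 + 2*c


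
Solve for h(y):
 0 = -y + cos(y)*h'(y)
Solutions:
 h(y) = C1 + Integral(y/cos(y), y)


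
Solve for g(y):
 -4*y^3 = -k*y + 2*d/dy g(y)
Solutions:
 g(y) = C1 + k*y^2/4 - y^4/2


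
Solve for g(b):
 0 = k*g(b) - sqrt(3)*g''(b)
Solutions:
 g(b) = C1*exp(-3^(3/4)*b*sqrt(k)/3) + C2*exp(3^(3/4)*b*sqrt(k)/3)


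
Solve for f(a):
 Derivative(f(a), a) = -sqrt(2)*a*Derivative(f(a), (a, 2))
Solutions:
 f(a) = C1 + C2*a^(1 - sqrt(2)/2)


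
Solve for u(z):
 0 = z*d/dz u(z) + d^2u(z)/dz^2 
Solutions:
 u(z) = C1 + C2*erf(sqrt(2)*z/2)


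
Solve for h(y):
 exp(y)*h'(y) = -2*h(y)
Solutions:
 h(y) = C1*exp(2*exp(-y))


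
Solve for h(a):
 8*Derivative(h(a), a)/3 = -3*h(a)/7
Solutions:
 h(a) = C1*exp(-9*a/56)


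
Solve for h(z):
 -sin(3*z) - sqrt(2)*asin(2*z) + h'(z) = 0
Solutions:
 h(z) = C1 + sqrt(2)*(z*asin(2*z) + sqrt(1 - 4*z^2)/2) - cos(3*z)/3


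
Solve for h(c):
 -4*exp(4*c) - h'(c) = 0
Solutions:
 h(c) = C1 - exp(4*c)


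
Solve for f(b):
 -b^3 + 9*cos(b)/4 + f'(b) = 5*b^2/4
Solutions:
 f(b) = C1 + b^4/4 + 5*b^3/12 - 9*sin(b)/4


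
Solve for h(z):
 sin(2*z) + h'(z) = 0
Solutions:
 h(z) = C1 + cos(2*z)/2


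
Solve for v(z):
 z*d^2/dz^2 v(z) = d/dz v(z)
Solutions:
 v(z) = C1 + C2*z^2


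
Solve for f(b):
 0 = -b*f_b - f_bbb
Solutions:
 f(b) = C1 + Integral(C2*airyai(-b) + C3*airybi(-b), b)


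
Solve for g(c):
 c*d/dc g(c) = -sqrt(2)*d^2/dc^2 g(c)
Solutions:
 g(c) = C1 + C2*erf(2^(1/4)*c/2)


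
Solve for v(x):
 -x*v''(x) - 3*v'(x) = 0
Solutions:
 v(x) = C1 + C2/x^2


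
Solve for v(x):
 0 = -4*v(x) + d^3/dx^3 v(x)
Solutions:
 v(x) = C3*exp(2^(2/3)*x) + (C1*sin(2^(2/3)*sqrt(3)*x/2) + C2*cos(2^(2/3)*sqrt(3)*x/2))*exp(-2^(2/3)*x/2)


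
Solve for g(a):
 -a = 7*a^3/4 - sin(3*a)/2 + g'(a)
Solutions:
 g(a) = C1 - 7*a^4/16 - a^2/2 - cos(3*a)/6


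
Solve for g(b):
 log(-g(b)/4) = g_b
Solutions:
 -Integral(1/(log(-_y) - 2*log(2)), (_y, g(b))) = C1 - b


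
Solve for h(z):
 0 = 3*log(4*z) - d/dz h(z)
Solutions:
 h(z) = C1 + 3*z*log(z) - 3*z + z*log(64)


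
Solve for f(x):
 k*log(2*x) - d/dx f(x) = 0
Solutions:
 f(x) = C1 + k*x*log(x) - k*x + k*x*log(2)


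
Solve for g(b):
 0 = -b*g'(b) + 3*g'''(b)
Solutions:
 g(b) = C1 + Integral(C2*airyai(3^(2/3)*b/3) + C3*airybi(3^(2/3)*b/3), b)


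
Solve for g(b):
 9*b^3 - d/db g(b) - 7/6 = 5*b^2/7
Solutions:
 g(b) = C1 + 9*b^4/4 - 5*b^3/21 - 7*b/6


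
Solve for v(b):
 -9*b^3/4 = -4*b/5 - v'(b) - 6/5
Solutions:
 v(b) = C1 + 9*b^4/16 - 2*b^2/5 - 6*b/5


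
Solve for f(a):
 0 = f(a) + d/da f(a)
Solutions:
 f(a) = C1*exp(-a)


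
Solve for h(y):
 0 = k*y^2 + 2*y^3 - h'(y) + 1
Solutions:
 h(y) = C1 + k*y^3/3 + y^4/2 + y


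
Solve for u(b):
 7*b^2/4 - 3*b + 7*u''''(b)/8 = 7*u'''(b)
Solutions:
 u(b) = C1 + C2*b + C3*b^2 + C4*exp(8*b) + b^5/240 - 41*b^4/2688 - 41*b^3/5376


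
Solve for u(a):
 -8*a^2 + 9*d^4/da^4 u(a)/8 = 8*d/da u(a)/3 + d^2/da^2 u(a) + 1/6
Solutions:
 u(a) = C1 + C2*exp(-6^(1/3)*a*(6^(1/3)/(sqrt(318) + 18)^(1/3) + (sqrt(318) + 18)^(1/3))/9)*sin(2^(1/3)*3^(1/6)*a*(-3^(2/3)*(sqrt(318) + 18)^(1/3) + 3*2^(1/3)/(sqrt(318) + 18)^(1/3))/9) + C3*exp(-6^(1/3)*a*(6^(1/3)/(sqrt(318) + 18)^(1/3) + (sqrt(318) + 18)^(1/3))/9)*cos(2^(1/3)*3^(1/6)*a*(-3^(2/3)*(sqrt(318) + 18)^(1/3) + 3*2^(1/3)/(sqrt(318) + 18)^(1/3))/9) + C4*exp(2*6^(1/3)*a*(6^(1/3)/(sqrt(318) + 18)^(1/3) + (sqrt(318) + 18)^(1/3))/9) - a^3 + 9*a^2/8 - 29*a/32


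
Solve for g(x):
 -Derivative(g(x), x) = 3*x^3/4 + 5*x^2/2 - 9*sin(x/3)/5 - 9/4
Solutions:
 g(x) = C1 - 3*x^4/16 - 5*x^3/6 + 9*x/4 - 27*cos(x/3)/5


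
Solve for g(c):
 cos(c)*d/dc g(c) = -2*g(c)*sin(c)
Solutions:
 g(c) = C1*cos(c)^2


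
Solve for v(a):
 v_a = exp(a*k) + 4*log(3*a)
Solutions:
 v(a) = C1 + 4*a*log(a) + 4*a*(-1 + log(3)) + Piecewise((exp(a*k)/k, Ne(k, 0)), (a, True))


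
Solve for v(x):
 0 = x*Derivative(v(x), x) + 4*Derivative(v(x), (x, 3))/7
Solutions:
 v(x) = C1 + Integral(C2*airyai(-14^(1/3)*x/2) + C3*airybi(-14^(1/3)*x/2), x)


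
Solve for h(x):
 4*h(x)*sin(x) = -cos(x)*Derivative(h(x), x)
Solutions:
 h(x) = C1*cos(x)^4


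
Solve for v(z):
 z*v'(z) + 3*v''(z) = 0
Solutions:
 v(z) = C1 + C2*erf(sqrt(6)*z/6)


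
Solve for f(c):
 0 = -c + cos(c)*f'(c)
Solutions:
 f(c) = C1 + Integral(c/cos(c), c)


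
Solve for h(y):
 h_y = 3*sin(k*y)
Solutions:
 h(y) = C1 - 3*cos(k*y)/k


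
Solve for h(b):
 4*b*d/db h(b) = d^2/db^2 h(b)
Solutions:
 h(b) = C1 + C2*erfi(sqrt(2)*b)


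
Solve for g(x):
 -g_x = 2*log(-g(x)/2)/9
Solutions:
 9*Integral(1/(log(-_y) - log(2)), (_y, g(x)))/2 = C1 - x


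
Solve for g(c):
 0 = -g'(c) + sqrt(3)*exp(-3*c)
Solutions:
 g(c) = C1 - sqrt(3)*exp(-3*c)/3


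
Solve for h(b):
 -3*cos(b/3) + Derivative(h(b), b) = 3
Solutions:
 h(b) = C1 + 3*b + 9*sin(b/3)


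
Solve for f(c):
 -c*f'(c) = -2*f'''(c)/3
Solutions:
 f(c) = C1 + Integral(C2*airyai(2^(2/3)*3^(1/3)*c/2) + C3*airybi(2^(2/3)*3^(1/3)*c/2), c)


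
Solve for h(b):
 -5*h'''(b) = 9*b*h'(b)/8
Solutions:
 h(b) = C1 + Integral(C2*airyai(-15^(2/3)*b/10) + C3*airybi(-15^(2/3)*b/10), b)


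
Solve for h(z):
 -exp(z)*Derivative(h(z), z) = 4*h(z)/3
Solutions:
 h(z) = C1*exp(4*exp(-z)/3)


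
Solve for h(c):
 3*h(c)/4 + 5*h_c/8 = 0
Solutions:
 h(c) = C1*exp(-6*c/5)


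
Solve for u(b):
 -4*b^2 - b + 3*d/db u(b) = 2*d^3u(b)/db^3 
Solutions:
 u(b) = C1 + C2*exp(-sqrt(6)*b/2) + C3*exp(sqrt(6)*b/2) + 4*b^3/9 + b^2/6 + 16*b/9


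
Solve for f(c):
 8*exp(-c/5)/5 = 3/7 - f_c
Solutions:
 f(c) = C1 + 3*c/7 + 8*exp(-c/5)


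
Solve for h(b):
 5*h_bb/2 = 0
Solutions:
 h(b) = C1 + C2*b


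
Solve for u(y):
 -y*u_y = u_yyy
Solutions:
 u(y) = C1 + Integral(C2*airyai(-y) + C3*airybi(-y), y)


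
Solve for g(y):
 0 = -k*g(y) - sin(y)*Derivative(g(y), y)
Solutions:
 g(y) = C1*exp(k*(-log(cos(y) - 1) + log(cos(y) + 1))/2)


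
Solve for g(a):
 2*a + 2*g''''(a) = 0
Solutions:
 g(a) = C1 + C2*a + C3*a^2 + C4*a^3 - a^5/120


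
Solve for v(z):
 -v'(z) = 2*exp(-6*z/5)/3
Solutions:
 v(z) = C1 + 5*exp(-6*z/5)/9


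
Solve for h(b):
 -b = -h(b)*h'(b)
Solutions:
 h(b) = -sqrt(C1 + b^2)
 h(b) = sqrt(C1 + b^2)


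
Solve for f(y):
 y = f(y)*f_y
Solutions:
 f(y) = -sqrt(C1 + y^2)
 f(y) = sqrt(C1 + y^2)


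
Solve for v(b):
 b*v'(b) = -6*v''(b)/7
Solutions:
 v(b) = C1 + C2*erf(sqrt(21)*b/6)


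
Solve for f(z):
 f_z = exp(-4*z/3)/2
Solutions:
 f(z) = C1 - 3*exp(-4*z/3)/8


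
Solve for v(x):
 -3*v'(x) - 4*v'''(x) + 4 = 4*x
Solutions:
 v(x) = C1 + C2*sin(sqrt(3)*x/2) + C3*cos(sqrt(3)*x/2) - 2*x^2/3 + 4*x/3


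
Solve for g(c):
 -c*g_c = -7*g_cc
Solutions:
 g(c) = C1 + C2*erfi(sqrt(14)*c/14)


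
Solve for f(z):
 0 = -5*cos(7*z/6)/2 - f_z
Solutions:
 f(z) = C1 - 15*sin(7*z/6)/7


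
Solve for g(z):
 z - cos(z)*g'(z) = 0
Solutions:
 g(z) = C1 + Integral(z/cos(z), z)


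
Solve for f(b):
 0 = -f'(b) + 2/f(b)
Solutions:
 f(b) = -sqrt(C1 + 4*b)
 f(b) = sqrt(C1 + 4*b)


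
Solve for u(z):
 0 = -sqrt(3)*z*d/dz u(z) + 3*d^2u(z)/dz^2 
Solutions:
 u(z) = C1 + C2*erfi(sqrt(2)*3^(3/4)*z/6)


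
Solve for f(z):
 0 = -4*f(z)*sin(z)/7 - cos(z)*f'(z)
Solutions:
 f(z) = C1*cos(z)^(4/7)


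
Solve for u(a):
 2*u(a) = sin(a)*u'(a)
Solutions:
 u(a) = C1*(cos(a) - 1)/(cos(a) + 1)


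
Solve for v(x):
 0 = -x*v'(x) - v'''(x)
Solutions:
 v(x) = C1 + Integral(C2*airyai(-x) + C3*airybi(-x), x)


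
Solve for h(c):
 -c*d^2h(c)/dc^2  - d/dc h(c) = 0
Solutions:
 h(c) = C1 + C2*log(c)


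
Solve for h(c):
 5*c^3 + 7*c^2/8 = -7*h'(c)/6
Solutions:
 h(c) = C1 - 15*c^4/14 - c^3/4


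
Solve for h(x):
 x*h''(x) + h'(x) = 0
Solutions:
 h(x) = C1 + C2*log(x)


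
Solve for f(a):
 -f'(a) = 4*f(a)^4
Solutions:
 f(a) = (-3^(2/3) - 3*3^(1/6)*I)*(1/(C1 + 4*a))^(1/3)/6
 f(a) = (-3^(2/3) + 3*3^(1/6)*I)*(1/(C1 + 4*a))^(1/3)/6
 f(a) = (1/(C1 + 12*a))^(1/3)


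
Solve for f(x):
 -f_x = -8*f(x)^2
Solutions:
 f(x) = -1/(C1 + 8*x)


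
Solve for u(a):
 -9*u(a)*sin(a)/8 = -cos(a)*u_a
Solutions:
 u(a) = C1/cos(a)^(9/8)


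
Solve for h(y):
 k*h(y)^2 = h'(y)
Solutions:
 h(y) = -1/(C1 + k*y)


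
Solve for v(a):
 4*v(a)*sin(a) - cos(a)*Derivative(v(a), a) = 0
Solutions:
 v(a) = C1/cos(a)^4


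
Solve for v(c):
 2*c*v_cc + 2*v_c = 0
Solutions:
 v(c) = C1 + C2*log(c)
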